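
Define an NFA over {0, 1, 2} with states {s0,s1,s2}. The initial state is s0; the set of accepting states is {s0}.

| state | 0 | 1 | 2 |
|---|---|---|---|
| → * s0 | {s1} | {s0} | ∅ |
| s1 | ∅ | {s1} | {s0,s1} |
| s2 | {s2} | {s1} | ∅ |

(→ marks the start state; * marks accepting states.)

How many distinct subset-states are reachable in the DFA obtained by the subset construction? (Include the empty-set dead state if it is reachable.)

Start state of the DFA: {s0}.
{s0} --0--> {s1}  [new]
{s0} --1--> {s0}  [seen]
{s0} --2--> ∅  [new]
{s1} --0--> ∅  [seen]
{s1} --1--> {s1}  [seen]
{s1} --2--> {s0,s1}  [new]
∅ --0--> ∅  [seen]
∅ --1--> ∅  [seen]
∅ --2--> ∅  [seen]
{s0,s1} --0--> {s1}  [seen]
{s0,s1} --1--> {s0,s1}  [seen]
{s0,s1} --2--> {s0,s1}  [seen]
Reachable DFA states: {s0}, {s1}, ∅, {s0,s1}.

4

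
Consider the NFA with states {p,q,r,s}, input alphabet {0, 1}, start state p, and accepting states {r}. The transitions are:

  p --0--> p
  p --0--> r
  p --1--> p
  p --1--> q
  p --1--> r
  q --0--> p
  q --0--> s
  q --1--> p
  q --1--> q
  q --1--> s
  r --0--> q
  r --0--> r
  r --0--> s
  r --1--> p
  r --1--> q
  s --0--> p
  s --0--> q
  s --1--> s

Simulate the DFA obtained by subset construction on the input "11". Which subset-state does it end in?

Start: {p}.
δ(p,1) = {p,q,r}.
Union: {p,q,r}.
After 1: {p,q,r}.
δ(p,1) = {p,q,r}; δ(q,1) = {p,q,s}; δ(r,1) = {p,q}.
Union: {p,q,r,s}.
After 1: {p,q,r,s}.

{p,q,r,s}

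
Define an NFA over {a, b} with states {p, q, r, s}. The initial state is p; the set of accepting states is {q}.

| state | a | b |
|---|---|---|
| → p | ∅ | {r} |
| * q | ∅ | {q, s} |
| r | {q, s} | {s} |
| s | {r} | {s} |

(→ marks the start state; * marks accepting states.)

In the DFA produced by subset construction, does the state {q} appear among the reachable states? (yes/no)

no

Start state of the DFA: {p}.
{p} --a--> ∅  [new]
{p} --b--> {r}  [new]
∅ --a--> ∅  [seen]
∅ --b--> ∅  [seen]
{r} --a--> {q, s}  [new]
{r} --b--> {s}  [new]
{q, s} --a--> {r}  [seen]
{q, s} --b--> {q, s}  [seen]
{s} --a--> {r}  [seen]
{s} --b--> {s}  [seen]
Reachable DFA states: {p}, ∅, {r}, {q, s}, {s}.
{q} is not among them.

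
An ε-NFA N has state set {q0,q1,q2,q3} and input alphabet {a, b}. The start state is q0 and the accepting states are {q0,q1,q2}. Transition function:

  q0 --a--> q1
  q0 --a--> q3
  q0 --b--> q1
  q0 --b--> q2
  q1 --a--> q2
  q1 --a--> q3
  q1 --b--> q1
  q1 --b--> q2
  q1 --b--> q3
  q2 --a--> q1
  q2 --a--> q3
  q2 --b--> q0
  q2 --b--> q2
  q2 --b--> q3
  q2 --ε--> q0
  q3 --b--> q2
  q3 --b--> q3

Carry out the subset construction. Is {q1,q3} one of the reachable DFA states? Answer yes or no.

Start state of the DFA: {q0} (ε-closure of the NFA start).
{q0} --a--> {q1,q3}  [new]
{q0} --b--> {q0,q1,q2}  [new]
{q1,q3} --a--> {q0,q2,q3}  [new]
{q1,q3} --b--> {q0,q1,q2,q3}  [new]
{q0,q1,q2} --a--> {q0,q1,q2,q3}  [seen]
{q0,q1,q2} --b--> {q0,q1,q2,q3}  [seen]
{q0,q2,q3} --a--> {q1,q3}  [seen]
{q0,q2,q3} --b--> {q0,q1,q2,q3}  [seen]
{q0,q1,q2,q3} --a--> {q0,q1,q2,q3}  [seen]
{q0,q1,q2,q3} --b--> {q0,q1,q2,q3}  [seen]
Reachable DFA states: {q0}, {q1,q3}, {q0,q1,q2}, {q0,q2,q3}, {q0,q1,q2,q3}.
{q1,q3} is among them.

yes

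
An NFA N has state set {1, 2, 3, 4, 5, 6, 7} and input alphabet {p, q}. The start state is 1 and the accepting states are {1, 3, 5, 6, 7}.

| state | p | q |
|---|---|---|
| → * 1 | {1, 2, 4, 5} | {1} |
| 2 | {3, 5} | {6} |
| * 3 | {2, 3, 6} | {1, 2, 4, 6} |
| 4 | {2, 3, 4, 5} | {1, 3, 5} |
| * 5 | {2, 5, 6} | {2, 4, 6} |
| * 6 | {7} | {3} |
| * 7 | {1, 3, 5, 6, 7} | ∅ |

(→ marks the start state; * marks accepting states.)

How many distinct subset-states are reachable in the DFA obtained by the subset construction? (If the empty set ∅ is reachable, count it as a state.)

Start state of the DFA: {1}.
{1} --p--> {1, 2, 4, 5}  [new]
{1} --q--> {1}  [seen]
{1, 2, 4, 5} --p--> {1, 2, 3, 4, 5, 6}  [new]
{1, 2, 4, 5} --q--> {1, 2, 3, 4, 5, 6}  [seen]
{1, 2, 3, 4, 5, 6} --p--> {1, 2, 3, 4, 5, 6, 7}  [new]
{1, 2, 3, 4, 5, 6} --q--> {1, 2, 3, 4, 5, 6}  [seen]
{1, 2, 3, 4, 5, 6, 7} --p--> {1, 2, 3, 4, 5, 6, 7}  [seen]
{1, 2, 3, 4, 5, 6, 7} --q--> {1, 2, 3, 4, 5, 6}  [seen]
Reachable DFA states: {1}, {1, 2, 4, 5}, {1, 2, 3, 4, 5, 6}, {1, 2, 3, 4, 5, 6, 7}.

4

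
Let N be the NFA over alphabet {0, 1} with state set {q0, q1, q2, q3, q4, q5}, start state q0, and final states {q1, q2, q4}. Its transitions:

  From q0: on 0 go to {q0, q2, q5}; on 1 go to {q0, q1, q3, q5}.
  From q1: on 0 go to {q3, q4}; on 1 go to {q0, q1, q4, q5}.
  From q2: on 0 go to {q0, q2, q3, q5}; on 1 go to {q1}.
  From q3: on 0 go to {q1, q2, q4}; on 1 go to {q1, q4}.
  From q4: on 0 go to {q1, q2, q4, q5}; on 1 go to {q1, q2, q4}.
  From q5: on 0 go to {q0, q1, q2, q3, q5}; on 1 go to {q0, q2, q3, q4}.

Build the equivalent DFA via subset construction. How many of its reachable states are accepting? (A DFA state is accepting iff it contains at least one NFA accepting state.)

4

Start state of the DFA: {q0}.
{q0} --0--> {q0, q2, q5}  [new]
{q0} --1--> {q0, q1, q3, q5}  [new]
{q0, q2, q5} --0--> {q0, q1, q2, q3, q5}  [new]
{q0, q2, q5} --1--> {q0, q1, q2, q3, q4, q5}  [new]
{q0, q1, q3, q5} --0--> {q0, q1, q2, q3, q4, q5}  [seen]
{q0, q1, q3, q5} --1--> {q0, q1, q2, q3, q4, q5}  [seen]
{q0, q1, q2, q3, q5} --0--> {q0, q1, q2, q3, q4, q5}  [seen]
{q0, q1, q2, q3, q5} --1--> {q0, q1, q2, q3, q4, q5}  [seen]
{q0, q1, q2, q3, q4, q5} --0--> {q0, q1, q2, q3, q4, q5}  [seen]
{q0, q1, q2, q3, q4, q5} --1--> {q0, q1, q2, q3, q4, q5}  [seen]
Reachable DFA states: {q0}, {q0, q2, q5}, {q0, q1, q3, q5}, {q0, q1, q2, q3, q5}, {q0, q1, q2, q3, q4, q5}.
Accepting DFA states (contain an NFA accepting state): {q0, q2, q5}, {q0, q1, q3, q5}, {q0, q1, q2, q3, q5}, {q0, q1, q2, q3, q4, q5}.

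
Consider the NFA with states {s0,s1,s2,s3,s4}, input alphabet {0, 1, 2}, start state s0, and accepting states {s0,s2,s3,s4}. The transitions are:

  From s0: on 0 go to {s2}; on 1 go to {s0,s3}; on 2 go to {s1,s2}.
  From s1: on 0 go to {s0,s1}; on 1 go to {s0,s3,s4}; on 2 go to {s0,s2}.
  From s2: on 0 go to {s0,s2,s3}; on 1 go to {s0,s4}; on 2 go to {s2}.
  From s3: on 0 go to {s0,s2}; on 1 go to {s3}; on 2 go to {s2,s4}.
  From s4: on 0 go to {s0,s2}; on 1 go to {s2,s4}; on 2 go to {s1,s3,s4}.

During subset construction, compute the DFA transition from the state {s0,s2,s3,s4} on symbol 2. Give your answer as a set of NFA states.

δ(s0,2) = {s1,s2}; δ(s2,2) = {s2}; δ(s3,2) = {s2,s4}; δ(s4,2) = {s1,s3,s4}.
Union: {s1,s2,s3,s4}.

{s1,s2,s3,s4}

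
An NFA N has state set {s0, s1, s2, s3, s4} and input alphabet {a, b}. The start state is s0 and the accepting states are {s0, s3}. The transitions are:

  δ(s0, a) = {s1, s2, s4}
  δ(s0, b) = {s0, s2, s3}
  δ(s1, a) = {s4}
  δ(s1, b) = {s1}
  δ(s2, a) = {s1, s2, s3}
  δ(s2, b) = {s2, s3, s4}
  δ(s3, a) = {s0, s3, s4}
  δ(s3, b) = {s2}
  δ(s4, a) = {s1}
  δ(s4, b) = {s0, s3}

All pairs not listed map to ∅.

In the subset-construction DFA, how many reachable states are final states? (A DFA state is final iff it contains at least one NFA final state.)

Start state of the DFA: {s0}.
{s0} --a--> {s1, s2, s4}  [new]
{s0} --b--> {s0, s2, s3}  [new]
{s1, s2, s4} --a--> {s1, s2, s3, s4}  [new]
{s1, s2, s4} --b--> {s0, s1, s2, s3, s4}  [new]
{s0, s2, s3} --a--> {s0, s1, s2, s3, s4}  [seen]
{s0, s2, s3} --b--> {s0, s2, s3, s4}  [new]
{s1, s2, s3, s4} --a--> {s0, s1, s2, s3, s4}  [seen]
{s1, s2, s3, s4} --b--> {s0, s1, s2, s3, s4}  [seen]
{s0, s1, s2, s3, s4} --a--> {s0, s1, s2, s3, s4}  [seen]
{s0, s1, s2, s3, s4} --b--> {s0, s1, s2, s3, s4}  [seen]
{s0, s2, s3, s4} --a--> {s0, s1, s2, s3, s4}  [seen]
{s0, s2, s3, s4} --b--> {s0, s2, s3, s4}  [seen]
Reachable DFA states: {s0}, {s1, s2, s4}, {s0, s2, s3}, {s1, s2, s3, s4}, {s0, s1, s2, s3, s4}, {s0, s2, s3, s4}.
Accepting DFA states (contain an NFA accepting state): {s0}, {s0, s2, s3}, {s1, s2, s3, s4}, {s0, s1, s2, s3, s4}, {s0, s2, s3, s4}.

5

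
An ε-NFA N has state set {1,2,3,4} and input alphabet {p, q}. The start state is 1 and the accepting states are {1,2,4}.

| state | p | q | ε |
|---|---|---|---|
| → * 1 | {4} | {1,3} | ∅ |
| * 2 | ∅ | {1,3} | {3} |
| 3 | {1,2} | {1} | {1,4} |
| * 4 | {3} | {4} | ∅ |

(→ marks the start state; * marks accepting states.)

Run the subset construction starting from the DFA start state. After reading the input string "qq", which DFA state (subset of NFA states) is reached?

Start: {1}.
δ(1,q) = {1,3}.
Union: {1,3}.
ε-closure gives {1,3,4}.
After q: {1,3,4}.
δ(1,q) = {1,3}; δ(3,q) = {1}; δ(4,q) = {4}.
Union: {1,3,4}.
After q: {1,3,4}.

{1,3,4}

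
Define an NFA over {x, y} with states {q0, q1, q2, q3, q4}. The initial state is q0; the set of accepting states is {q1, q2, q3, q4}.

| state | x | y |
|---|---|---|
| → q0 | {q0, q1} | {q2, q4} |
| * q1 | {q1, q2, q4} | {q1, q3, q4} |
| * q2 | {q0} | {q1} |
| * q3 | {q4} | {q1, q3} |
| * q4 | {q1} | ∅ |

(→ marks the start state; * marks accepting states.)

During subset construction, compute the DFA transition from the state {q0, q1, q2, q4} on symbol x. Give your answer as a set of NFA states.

{q0, q1, q2, q4}

δ(q0,x) = {q0, q1}; δ(q1,x) = {q1, q2, q4}; δ(q2,x) = {q0}; δ(q4,x) = {q1}.
Union: {q0, q1, q2, q4}.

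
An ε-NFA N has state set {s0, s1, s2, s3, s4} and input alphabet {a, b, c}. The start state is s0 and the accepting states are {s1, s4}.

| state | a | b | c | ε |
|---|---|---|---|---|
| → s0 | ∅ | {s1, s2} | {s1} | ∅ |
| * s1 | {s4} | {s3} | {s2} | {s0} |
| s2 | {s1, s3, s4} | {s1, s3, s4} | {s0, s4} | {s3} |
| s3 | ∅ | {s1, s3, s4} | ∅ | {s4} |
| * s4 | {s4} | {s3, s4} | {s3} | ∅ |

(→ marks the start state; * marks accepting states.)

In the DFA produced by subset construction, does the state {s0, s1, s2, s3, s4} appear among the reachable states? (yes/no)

yes

Start state of the DFA: {s0} (ε-closure of the NFA start).
{s0} --a--> ∅  [new]
{s0} --b--> {s0, s1, s2, s3, s4}  [new]
{s0} --c--> {s0, s1}  [new]
∅ --a--> ∅  [seen]
∅ --b--> ∅  [seen]
∅ --c--> ∅  [seen]
{s0, s1, s2, s3, s4} --a--> {s0, s1, s3, s4}  [new]
{s0, s1, s2, s3, s4} --b--> {s0, s1, s2, s3, s4}  [seen]
{s0, s1, s2, s3, s4} --c--> {s0, s1, s2, s3, s4}  [seen]
{s0, s1} --a--> {s4}  [new]
{s0, s1} --b--> {s0, s1, s2, s3, s4}  [seen]
{s0, s1} --c--> {s0, s1, s2, s3, s4}  [seen]
{s0, s1, s3, s4} --a--> {s4}  [seen]
{s0, s1, s3, s4} --b--> {s0, s1, s2, s3, s4}  [seen]
{s0, s1, s3, s4} --c--> {s0, s1, s2, s3, s4}  [seen]
{s4} --a--> {s4}  [seen]
{s4} --b--> {s3, s4}  [new]
{s4} --c--> {s3, s4}  [seen]
{s3, s4} --a--> {s4}  [seen]
{s3, s4} --b--> {s0, s1, s3, s4}  [seen]
{s3, s4} --c--> {s3, s4}  [seen]
Reachable DFA states: {s0}, ∅, {s0, s1, s2, s3, s4}, {s0, s1}, {s0, s1, s3, s4}, {s4}, {s3, s4}.
{s0, s1, s2, s3, s4} is among them.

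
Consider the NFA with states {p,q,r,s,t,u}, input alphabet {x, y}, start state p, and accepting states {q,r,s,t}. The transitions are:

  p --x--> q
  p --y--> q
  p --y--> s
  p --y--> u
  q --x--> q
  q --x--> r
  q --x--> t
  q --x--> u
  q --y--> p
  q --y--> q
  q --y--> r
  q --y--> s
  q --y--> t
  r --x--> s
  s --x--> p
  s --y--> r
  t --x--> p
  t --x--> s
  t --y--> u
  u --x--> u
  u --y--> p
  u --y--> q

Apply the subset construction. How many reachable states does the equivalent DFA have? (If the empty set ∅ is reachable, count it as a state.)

7

Start state of the DFA: {p}.
{p} --x--> {q}  [new]
{p} --y--> {q,s,u}  [new]
{q} --x--> {q,r,t,u}  [new]
{q} --y--> {p,q,r,s,t}  [new]
{q,s,u} --x--> {p,q,r,t,u}  [new]
{q,s,u} --y--> {p,q,r,s,t}  [seen]
{q,r,t,u} --x--> {p,q,r,s,t,u}  [new]
{q,r,t,u} --y--> {p,q,r,s,t,u}  [seen]
{p,q,r,s,t} --x--> {p,q,r,s,t,u}  [seen]
{p,q,r,s,t} --y--> {p,q,r,s,t,u}  [seen]
{p,q,r,t,u} --x--> {p,q,r,s,t,u}  [seen]
{p,q,r,t,u} --y--> {p,q,r,s,t,u}  [seen]
{p,q,r,s,t,u} --x--> {p,q,r,s,t,u}  [seen]
{p,q,r,s,t,u} --y--> {p,q,r,s,t,u}  [seen]
Reachable DFA states: {p}, {q}, {q,s,u}, {q,r,t,u}, {p,q,r,s,t}, {p,q,r,t,u}, {p,q,r,s,t,u}.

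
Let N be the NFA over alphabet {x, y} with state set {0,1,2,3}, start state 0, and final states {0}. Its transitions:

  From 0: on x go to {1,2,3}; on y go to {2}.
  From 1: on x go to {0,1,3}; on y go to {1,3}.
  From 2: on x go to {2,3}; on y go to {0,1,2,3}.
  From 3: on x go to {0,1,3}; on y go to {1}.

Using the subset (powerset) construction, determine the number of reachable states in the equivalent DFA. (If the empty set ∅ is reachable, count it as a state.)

Start state of the DFA: {0}.
{0} --x--> {1,2,3}  [new]
{0} --y--> {2}  [new]
{1,2,3} --x--> {0,1,2,3}  [new]
{1,2,3} --y--> {0,1,2,3}  [seen]
{2} --x--> {2,3}  [new]
{2} --y--> {0,1,2,3}  [seen]
{0,1,2,3} --x--> {0,1,2,3}  [seen]
{0,1,2,3} --y--> {0,1,2,3}  [seen]
{2,3} --x--> {0,1,2,3}  [seen]
{2,3} --y--> {0,1,2,3}  [seen]
Reachable DFA states: {0}, {1,2,3}, {2}, {0,1,2,3}, {2,3}.

5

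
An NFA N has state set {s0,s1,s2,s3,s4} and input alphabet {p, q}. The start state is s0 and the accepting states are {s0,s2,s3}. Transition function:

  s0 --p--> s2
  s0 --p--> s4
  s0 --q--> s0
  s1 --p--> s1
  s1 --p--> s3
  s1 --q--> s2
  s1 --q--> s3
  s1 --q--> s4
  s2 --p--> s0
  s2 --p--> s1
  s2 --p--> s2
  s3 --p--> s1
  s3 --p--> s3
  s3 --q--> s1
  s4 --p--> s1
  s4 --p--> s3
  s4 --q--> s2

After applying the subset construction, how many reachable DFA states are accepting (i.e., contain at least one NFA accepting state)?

Start state of the DFA: {s0}.
{s0} --p--> {s2,s4}  [new]
{s0} --q--> {s0}  [seen]
{s2,s4} --p--> {s0,s1,s2,s3}  [new]
{s2,s4} --q--> {s2}  [new]
{s0,s1,s2,s3} --p--> {s0,s1,s2,s3,s4}  [new]
{s0,s1,s2,s3} --q--> {s0,s1,s2,s3,s4}  [seen]
{s2} --p--> {s0,s1,s2}  [new]
{s2} --q--> ∅  [new]
{s0,s1,s2,s3,s4} --p--> {s0,s1,s2,s3,s4}  [seen]
{s0,s1,s2,s3,s4} --q--> {s0,s1,s2,s3,s4}  [seen]
{s0,s1,s2} --p--> {s0,s1,s2,s3,s4}  [seen]
{s0,s1,s2} --q--> {s0,s2,s3,s4}  [new]
∅ --p--> ∅  [seen]
∅ --q--> ∅  [seen]
{s0,s2,s3,s4} --p--> {s0,s1,s2,s3,s4}  [seen]
{s0,s2,s3,s4} --q--> {s0,s1,s2}  [seen]
Reachable DFA states: {s0}, {s2,s4}, {s0,s1,s2,s3}, {s2}, {s0,s1,s2,s3,s4}, {s0,s1,s2}, ∅, {s0,s2,s3,s4}.
Accepting DFA states (contain an NFA accepting state): {s0}, {s2,s4}, {s0,s1,s2,s3}, {s2}, {s0,s1,s2,s3,s4}, {s0,s1,s2}, {s0,s2,s3,s4}.

7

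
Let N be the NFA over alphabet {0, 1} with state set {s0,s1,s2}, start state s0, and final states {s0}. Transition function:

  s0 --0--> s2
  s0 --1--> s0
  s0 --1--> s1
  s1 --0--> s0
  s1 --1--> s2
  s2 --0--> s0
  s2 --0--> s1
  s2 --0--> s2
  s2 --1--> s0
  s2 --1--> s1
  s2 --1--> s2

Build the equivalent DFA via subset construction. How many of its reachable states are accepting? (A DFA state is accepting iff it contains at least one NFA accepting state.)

4

Start state of the DFA: {s0}.
{s0} --0--> {s2}  [new]
{s0} --1--> {s0,s1}  [new]
{s2} --0--> {s0,s1,s2}  [new]
{s2} --1--> {s0,s1,s2}  [seen]
{s0,s1} --0--> {s0,s2}  [new]
{s0,s1} --1--> {s0,s1,s2}  [seen]
{s0,s1,s2} --0--> {s0,s1,s2}  [seen]
{s0,s1,s2} --1--> {s0,s1,s2}  [seen]
{s0,s2} --0--> {s0,s1,s2}  [seen]
{s0,s2} --1--> {s0,s1,s2}  [seen]
Reachable DFA states: {s0}, {s2}, {s0,s1}, {s0,s1,s2}, {s0,s2}.
Accepting DFA states (contain an NFA accepting state): {s0}, {s0,s1}, {s0,s1,s2}, {s0,s2}.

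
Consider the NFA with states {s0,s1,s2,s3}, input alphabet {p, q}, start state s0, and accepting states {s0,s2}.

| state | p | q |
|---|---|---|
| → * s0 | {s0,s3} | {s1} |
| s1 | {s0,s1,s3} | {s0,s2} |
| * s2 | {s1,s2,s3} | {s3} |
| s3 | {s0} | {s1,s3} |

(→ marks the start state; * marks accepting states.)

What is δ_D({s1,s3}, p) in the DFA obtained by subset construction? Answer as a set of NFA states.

{s0,s1,s3}

δ(s1,p) = {s0,s1,s3}; δ(s3,p) = {s0}.
Union: {s0,s1,s3}.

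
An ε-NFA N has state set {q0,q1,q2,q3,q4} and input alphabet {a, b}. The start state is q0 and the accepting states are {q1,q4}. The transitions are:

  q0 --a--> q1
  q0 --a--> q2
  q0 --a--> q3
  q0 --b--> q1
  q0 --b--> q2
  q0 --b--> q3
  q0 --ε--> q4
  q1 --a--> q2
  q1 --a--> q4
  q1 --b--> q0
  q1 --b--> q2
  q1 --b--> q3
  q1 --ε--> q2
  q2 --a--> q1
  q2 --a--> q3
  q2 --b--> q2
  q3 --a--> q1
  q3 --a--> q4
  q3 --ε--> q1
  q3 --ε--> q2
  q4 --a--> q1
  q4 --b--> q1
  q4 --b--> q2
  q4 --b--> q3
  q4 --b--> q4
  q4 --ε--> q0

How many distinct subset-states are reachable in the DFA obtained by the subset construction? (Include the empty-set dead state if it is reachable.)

3

Start state of the DFA: {q0,q4} (ε-closure of the NFA start).
{q0,q4} --a--> {q1,q2,q3}  [new]
{q0,q4} --b--> {q0,q1,q2,q3,q4}  [new]
{q1,q2,q3} --a--> {q0,q1,q2,q3,q4}  [seen]
{q1,q2,q3} --b--> {q0,q1,q2,q3,q4}  [seen]
{q0,q1,q2,q3,q4} --a--> {q0,q1,q2,q3,q4}  [seen]
{q0,q1,q2,q3,q4} --b--> {q0,q1,q2,q3,q4}  [seen]
Reachable DFA states: {q0,q4}, {q1,q2,q3}, {q0,q1,q2,q3,q4}.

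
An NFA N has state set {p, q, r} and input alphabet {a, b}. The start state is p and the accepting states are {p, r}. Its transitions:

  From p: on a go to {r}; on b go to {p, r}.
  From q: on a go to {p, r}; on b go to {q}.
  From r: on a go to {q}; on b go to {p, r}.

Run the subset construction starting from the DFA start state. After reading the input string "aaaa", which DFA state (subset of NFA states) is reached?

Start: {p}.
δ(p,a) = {r}.
Union: {r}.
After a: {r}.
δ(r,a) = {q}.
Union: {q}.
After a: {q}.
δ(q,a) = {p, r}.
Union: {p, r}.
After a: {p, r}.
δ(p,a) = {r}; δ(r,a) = {q}.
Union: {q, r}.
After a: {q, r}.

{q, r}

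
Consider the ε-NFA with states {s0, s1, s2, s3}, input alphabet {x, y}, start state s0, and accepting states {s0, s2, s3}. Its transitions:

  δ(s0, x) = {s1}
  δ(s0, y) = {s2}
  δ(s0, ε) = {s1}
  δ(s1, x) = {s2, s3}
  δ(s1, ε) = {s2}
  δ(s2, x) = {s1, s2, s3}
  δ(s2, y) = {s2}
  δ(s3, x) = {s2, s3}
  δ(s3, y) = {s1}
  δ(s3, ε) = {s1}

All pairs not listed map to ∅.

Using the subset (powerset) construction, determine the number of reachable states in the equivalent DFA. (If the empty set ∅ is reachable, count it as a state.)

4

Start state of the DFA: {s0, s1, s2} (ε-closure of the NFA start).
{s0, s1, s2} --x--> {s1, s2, s3}  [new]
{s0, s1, s2} --y--> {s2}  [new]
{s1, s2, s3} --x--> {s1, s2, s3}  [seen]
{s1, s2, s3} --y--> {s1, s2}  [new]
{s2} --x--> {s1, s2, s3}  [seen]
{s2} --y--> {s2}  [seen]
{s1, s2} --x--> {s1, s2, s3}  [seen]
{s1, s2} --y--> {s2}  [seen]
Reachable DFA states: {s0, s1, s2}, {s1, s2, s3}, {s2}, {s1, s2}.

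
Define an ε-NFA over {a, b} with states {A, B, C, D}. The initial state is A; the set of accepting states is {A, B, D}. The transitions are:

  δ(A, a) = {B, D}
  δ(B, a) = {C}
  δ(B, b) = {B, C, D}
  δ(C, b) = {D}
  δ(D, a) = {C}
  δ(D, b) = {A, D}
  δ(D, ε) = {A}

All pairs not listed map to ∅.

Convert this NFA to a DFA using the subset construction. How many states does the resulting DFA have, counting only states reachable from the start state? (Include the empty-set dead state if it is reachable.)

4

Start state of the DFA: {A} (ε-closure of the NFA start).
{A} --a--> {A, B, D}  [new]
{A} --b--> ∅  [new]
{A, B, D} --a--> {A, B, C, D}  [new]
{A, B, D} --b--> {A, B, C, D}  [seen]
∅ --a--> ∅  [seen]
∅ --b--> ∅  [seen]
{A, B, C, D} --a--> {A, B, C, D}  [seen]
{A, B, C, D} --b--> {A, B, C, D}  [seen]
Reachable DFA states: {A}, {A, B, D}, ∅, {A, B, C, D}.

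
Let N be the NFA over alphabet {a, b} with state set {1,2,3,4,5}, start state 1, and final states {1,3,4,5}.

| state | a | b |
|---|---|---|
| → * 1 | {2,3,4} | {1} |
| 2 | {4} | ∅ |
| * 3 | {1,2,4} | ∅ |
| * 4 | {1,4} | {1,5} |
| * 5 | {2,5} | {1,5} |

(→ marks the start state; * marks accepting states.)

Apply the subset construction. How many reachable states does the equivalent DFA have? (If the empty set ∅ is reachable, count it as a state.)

Start state of the DFA: {1}.
{1} --a--> {2,3,4}  [new]
{1} --b--> {1}  [seen]
{2,3,4} --a--> {1,2,4}  [new]
{2,3,4} --b--> {1,5}  [new]
{1,2,4} --a--> {1,2,3,4}  [new]
{1,2,4} --b--> {1,5}  [seen]
{1,5} --a--> {2,3,4,5}  [new]
{1,5} --b--> {1,5}  [seen]
{1,2,3,4} --a--> {1,2,3,4}  [seen]
{1,2,3,4} --b--> {1,5}  [seen]
{2,3,4,5} --a--> {1,2,4,5}  [new]
{2,3,4,5} --b--> {1,5}  [seen]
{1,2,4,5} --a--> {1,2,3,4,5}  [new]
{1,2,4,5} --b--> {1,5}  [seen]
{1,2,3,4,5} --a--> {1,2,3,4,5}  [seen]
{1,2,3,4,5} --b--> {1,5}  [seen]
Reachable DFA states: {1}, {2,3,4}, {1,2,4}, {1,5}, {1,2,3,4}, {2,3,4,5}, {1,2,4,5}, {1,2,3,4,5}.

8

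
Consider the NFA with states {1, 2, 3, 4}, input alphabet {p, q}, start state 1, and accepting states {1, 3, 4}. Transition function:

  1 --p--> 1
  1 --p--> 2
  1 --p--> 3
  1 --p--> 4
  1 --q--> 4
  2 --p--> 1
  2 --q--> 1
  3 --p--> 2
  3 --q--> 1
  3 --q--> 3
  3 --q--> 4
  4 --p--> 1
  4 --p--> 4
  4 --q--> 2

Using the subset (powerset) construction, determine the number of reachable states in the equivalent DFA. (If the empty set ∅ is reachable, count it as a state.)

7

Start state of the DFA: {1}.
{1} --p--> {1, 2, 3, 4}  [new]
{1} --q--> {4}  [new]
{1, 2, 3, 4} --p--> {1, 2, 3, 4}  [seen]
{1, 2, 3, 4} --q--> {1, 2, 3, 4}  [seen]
{4} --p--> {1, 4}  [new]
{4} --q--> {2}  [new]
{1, 4} --p--> {1, 2, 3, 4}  [seen]
{1, 4} --q--> {2, 4}  [new]
{2} --p--> {1}  [seen]
{2} --q--> {1}  [seen]
{2, 4} --p--> {1, 4}  [seen]
{2, 4} --q--> {1, 2}  [new]
{1, 2} --p--> {1, 2, 3, 4}  [seen]
{1, 2} --q--> {1, 4}  [seen]
Reachable DFA states: {1}, {1, 2, 3, 4}, {4}, {1, 4}, {2}, {2, 4}, {1, 2}.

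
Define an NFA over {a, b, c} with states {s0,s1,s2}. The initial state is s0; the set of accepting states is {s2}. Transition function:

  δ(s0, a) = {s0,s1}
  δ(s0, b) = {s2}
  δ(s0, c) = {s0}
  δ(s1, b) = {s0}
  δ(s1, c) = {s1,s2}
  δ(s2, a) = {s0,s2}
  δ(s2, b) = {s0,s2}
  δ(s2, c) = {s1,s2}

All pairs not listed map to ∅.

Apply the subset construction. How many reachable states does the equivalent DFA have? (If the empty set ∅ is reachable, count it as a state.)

Start state of the DFA: {s0}.
{s0} --a--> {s0,s1}  [new]
{s0} --b--> {s2}  [new]
{s0} --c--> {s0}  [seen]
{s0,s1} --a--> {s0,s1}  [seen]
{s0,s1} --b--> {s0,s2}  [new]
{s0,s1} --c--> {s0,s1,s2}  [new]
{s2} --a--> {s0,s2}  [seen]
{s2} --b--> {s0,s2}  [seen]
{s2} --c--> {s1,s2}  [new]
{s0,s2} --a--> {s0,s1,s2}  [seen]
{s0,s2} --b--> {s0,s2}  [seen]
{s0,s2} --c--> {s0,s1,s2}  [seen]
{s0,s1,s2} --a--> {s0,s1,s2}  [seen]
{s0,s1,s2} --b--> {s0,s2}  [seen]
{s0,s1,s2} --c--> {s0,s1,s2}  [seen]
{s1,s2} --a--> {s0,s2}  [seen]
{s1,s2} --b--> {s0,s2}  [seen]
{s1,s2} --c--> {s1,s2}  [seen]
Reachable DFA states: {s0}, {s0,s1}, {s2}, {s0,s2}, {s0,s1,s2}, {s1,s2}.

6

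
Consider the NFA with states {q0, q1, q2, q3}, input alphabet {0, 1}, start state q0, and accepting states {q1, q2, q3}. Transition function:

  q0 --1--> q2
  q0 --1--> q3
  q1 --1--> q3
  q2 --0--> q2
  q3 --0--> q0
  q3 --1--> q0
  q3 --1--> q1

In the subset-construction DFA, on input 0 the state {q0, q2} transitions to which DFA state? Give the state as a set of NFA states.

δ(q0,0) = ∅; δ(q2,0) = {q2}.
Union: {q2}.

{q2}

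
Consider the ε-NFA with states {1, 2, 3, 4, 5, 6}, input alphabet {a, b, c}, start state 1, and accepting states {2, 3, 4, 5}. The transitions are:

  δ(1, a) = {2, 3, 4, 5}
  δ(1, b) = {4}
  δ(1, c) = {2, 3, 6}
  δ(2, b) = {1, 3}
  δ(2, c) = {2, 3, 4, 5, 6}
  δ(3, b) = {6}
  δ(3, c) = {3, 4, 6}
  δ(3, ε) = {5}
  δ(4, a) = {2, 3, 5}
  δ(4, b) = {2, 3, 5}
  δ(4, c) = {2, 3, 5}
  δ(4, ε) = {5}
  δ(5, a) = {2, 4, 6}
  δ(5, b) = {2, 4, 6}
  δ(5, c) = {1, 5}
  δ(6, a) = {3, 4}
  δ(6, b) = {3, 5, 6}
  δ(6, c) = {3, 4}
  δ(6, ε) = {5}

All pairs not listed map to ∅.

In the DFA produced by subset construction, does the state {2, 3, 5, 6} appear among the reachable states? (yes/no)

Start state of the DFA: {1} (ε-closure of the NFA start).
{1} --a--> {2, 3, 4, 5}  [new]
{1} --b--> {4, 5}  [new]
{1} --c--> {2, 3, 5, 6}  [new]
{2, 3, 4, 5} --a--> {2, 3, 4, 5, 6}  [new]
{2, 3, 4, 5} --b--> {1, 2, 3, 4, 5, 6}  [new]
{2, 3, 4, 5} --c--> {1, 2, 3, 4, 5, 6}  [seen]
{4, 5} --a--> {2, 3, 4, 5, 6}  [seen]
{4, 5} --b--> {2, 3, 4, 5, 6}  [seen]
{4, 5} --c--> {1, 2, 3, 5}  [new]
{2, 3, 5, 6} --a--> {2, 3, 4, 5, 6}  [seen]
{2, 3, 5, 6} --b--> {1, 2, 3, 4, 5, 6}  [seen]
{2, 3, 5, 6} --c--> {1, 2, 3, 4, 5, 6}  [seen]
{2, 3, 4, 5, 6} --a--> {2, 3, 4, 5, 6}  [seen]
{2, 3, 4, 5, 6} --b--> {1, 2, 3, 4, 5, 6}  [seen]
{2, 3, 4, 5, 6} --c--> {1, 2, 3, 4, 5, 6}  [seen]
{1, 2, 3, 4, 5, 6} --a--> {2, 3, 4, 5, 6}  [seen]
{1, 2, 3, 4, 5, 6} --b--> {1, 2, 3, 4, 5, 6}  [seen]
{1, 2, 3, 4, 5, 6} --c--> {1, 2, 3, 4, 5, 6}  [seen]
{1, 2, 3, 5} --a--> {2, 3, 4, 5, 6}  [seen]
{1, 2, 3, 5} --b--> {1, 2, 3, 4, 5, 6}  [seen]
{1, 2, 3, 5} --c--> {1, 2, 3, 4, 5, 6}  [seen]
Reachable DFA states: {1}, {2, 3, 4, 5}, {4, 5}, {2, 3, 5, 6}, {2, 3, 4, 5, 6}, {1, 2, 3, 4, 5, 6}, {1, 2, 3, 5}.
{2, 3, 5, 6} is among them.

yes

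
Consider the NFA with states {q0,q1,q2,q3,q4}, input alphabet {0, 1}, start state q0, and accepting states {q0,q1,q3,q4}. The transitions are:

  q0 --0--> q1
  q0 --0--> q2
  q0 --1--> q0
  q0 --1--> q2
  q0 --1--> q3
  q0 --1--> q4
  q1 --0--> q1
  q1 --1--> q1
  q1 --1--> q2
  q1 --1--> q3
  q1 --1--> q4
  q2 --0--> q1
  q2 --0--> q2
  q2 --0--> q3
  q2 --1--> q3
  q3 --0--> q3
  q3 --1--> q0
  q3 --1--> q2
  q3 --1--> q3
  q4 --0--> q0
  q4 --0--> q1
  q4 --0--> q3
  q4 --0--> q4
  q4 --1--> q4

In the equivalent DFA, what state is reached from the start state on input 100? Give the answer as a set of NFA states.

{q0,q1,q2,q3,q4}

Start: {q0}.
δ(q0,1) = {q0,q2,q3,q4}.
Union: {q0,q2,q3,q4}.
After 1: {q0,q2,q3,q4}.
δ(q0,0) = {q1,q2}; δ(q2,0) = {q1,q2,q3}; δ(q3,0) = {q3}; δ(q4,0) = {q0,q1,q3,q4}.
Union: {q0,q1,q2,q3,q4}.
After 0: {q0,q1,q2,q3,q4}.
δ(q0,0) = {q1,q2}; δ(q1,0) = {q1}; δ(q2,0) = {q1,q2,q3}; δ(q3,0) = {q3}; δ(q4,0) = {q0,q1,q3,q4}.
Union: {q0,q1,q2,q3,q4}.
After 0: {q0,q1,q2,q3,q4}.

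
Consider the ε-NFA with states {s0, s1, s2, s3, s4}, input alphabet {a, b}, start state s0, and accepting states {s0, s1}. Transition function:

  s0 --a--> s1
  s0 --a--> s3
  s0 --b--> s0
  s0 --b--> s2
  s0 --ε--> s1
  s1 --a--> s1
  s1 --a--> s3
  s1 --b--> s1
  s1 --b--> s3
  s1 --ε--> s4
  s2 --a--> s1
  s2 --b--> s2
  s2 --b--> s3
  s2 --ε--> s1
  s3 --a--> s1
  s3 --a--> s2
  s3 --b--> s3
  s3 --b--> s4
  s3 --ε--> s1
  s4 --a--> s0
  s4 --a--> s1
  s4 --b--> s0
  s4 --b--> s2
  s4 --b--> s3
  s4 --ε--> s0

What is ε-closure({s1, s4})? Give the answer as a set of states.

Begin with {s1, s4}.
s4 →ε {s0}; add s0.
ε-closure = {s0, s1, s4}.

{s0, s1, s4}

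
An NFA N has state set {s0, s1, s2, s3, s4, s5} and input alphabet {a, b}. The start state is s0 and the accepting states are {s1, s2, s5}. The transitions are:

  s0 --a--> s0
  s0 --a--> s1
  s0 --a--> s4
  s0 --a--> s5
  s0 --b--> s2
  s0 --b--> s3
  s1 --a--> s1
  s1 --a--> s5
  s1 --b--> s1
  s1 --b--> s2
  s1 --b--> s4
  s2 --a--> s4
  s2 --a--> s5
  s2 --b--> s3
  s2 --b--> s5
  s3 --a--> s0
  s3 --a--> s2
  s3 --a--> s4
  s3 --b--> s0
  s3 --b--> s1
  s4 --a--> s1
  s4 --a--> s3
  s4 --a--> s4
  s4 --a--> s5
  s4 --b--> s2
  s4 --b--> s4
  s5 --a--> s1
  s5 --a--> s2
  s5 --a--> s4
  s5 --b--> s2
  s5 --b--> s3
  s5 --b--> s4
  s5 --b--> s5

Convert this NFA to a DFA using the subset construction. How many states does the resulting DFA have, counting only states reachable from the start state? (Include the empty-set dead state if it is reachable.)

Start state of the DFA: {s0}.
{s0} --a--> {s0, s1, s4, s5}  [new]
{s0} --b--> {s2, s3}  [new]
{s0, s1, s4, s5} --a--> {s0, s1, s2, s3, s4, s5}  [new]
{s0, s1, s4, s5} --b--> {s1, s2, s3, s4, s5}  [new]
{s2, s3} --a--> {s0, s2, s4, s5}  [new]
{s2, s3} --b--> {s0, s1, s3, s5}  [new]
{s0, s1, s2, s3, s4, s5} --a--> {s0, s1, s2, s3, s4, s5}  [seen]
{s0, s1, s2, s3, s4, s5} --b--> {s0, s1, s2, s3, s4, s5}  [seen]
{s1, s2, s3, s4, s5} --a--> {s0, s1, s2, s3, s4, s5}  [seen]
{s1, s2, s3, s4, s5} --b--> {s0, s1, s2, s3, s4, s5}  [seen]
{s0, s2, s4, s5} --a--> {s0, s1, s2, s3, s4, s5}  [seen]
{s0, s2, s4, s5} --b--> {s2, s3, s4, s5}  [new]
{s0, s1, s3, s5} --a--> {s0, s1, s2, s4, s5}  [new]
{s0, s1, s3, s5} --b--> {s0, s1, s2, s3, s4, s5}  [seen]
{s2, s3, s4, s5} --a--> {s0, s1, s2, s3, s4, s5}  [seen]
{s2, s3, s4, s5} --b--> {s0, s1, s2, s3, s4, s5}  [seen]
{s0, s1, s2, s4, s5} --a--> {s0, s1, s2, s3, s4, s5}  [seen]
{s0, s1, s2, s4, s5} --b--> {s1, s2, s3, s4, s5}  [seen]
Reachable DFA states: {s0}, {s0, s1, s4, s5}, {s2, s3}, {s0, s1, s2, s3, s4, s5}, {s1, s2, s3, s4, s5}, {s0, s2, s4, s5}, {s0, s1, s3, s5}, {s2, s3, s4, s5}, {s0, s1, s2, s4, s5}.

9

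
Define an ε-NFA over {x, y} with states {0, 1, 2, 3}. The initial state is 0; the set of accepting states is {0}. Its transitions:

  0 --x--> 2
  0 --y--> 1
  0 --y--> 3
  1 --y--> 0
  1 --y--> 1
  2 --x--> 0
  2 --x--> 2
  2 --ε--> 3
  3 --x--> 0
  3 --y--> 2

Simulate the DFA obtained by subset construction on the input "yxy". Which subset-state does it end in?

Start: {0}.
δ(0,y) = {1, 3}.
Union: {1, 3}.
After y: {1, 3}.
δ(1,x) = ∅; δ(3,x) = {0}.
Union: {0}.
After x: {0}.
δ(0,y) = {1, 3}.
Union: {1, 3}.
After y: {1, 3}.

{1, 3}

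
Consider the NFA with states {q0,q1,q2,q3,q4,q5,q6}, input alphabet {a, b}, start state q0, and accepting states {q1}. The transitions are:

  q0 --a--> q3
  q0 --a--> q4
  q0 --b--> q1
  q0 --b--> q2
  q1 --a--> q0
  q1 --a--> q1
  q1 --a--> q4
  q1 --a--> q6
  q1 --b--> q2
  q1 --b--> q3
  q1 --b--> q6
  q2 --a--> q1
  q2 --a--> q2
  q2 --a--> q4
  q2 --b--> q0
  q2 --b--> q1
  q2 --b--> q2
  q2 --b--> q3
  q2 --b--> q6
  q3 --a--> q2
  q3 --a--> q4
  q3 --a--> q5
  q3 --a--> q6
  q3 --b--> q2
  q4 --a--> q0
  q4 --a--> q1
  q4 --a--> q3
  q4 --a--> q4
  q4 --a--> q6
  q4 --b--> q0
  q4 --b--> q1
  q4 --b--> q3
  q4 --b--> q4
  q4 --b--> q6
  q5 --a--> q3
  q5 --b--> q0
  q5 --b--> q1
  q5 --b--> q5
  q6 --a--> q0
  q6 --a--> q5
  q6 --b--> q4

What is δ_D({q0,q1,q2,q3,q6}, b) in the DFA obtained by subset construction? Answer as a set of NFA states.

{q0,q1,q2,q3,q4,q6}

δ(q0,b) = {q1,q2}; δ(q1,b) = {q2,q3,q6}; δ(q2,b) = {q0,q1,q2,q3,q6}; δ(q3,b) = {q2}; δ(q6,b) = {q4}.
Union: {q0,q1,q2,q3,q4,q6}.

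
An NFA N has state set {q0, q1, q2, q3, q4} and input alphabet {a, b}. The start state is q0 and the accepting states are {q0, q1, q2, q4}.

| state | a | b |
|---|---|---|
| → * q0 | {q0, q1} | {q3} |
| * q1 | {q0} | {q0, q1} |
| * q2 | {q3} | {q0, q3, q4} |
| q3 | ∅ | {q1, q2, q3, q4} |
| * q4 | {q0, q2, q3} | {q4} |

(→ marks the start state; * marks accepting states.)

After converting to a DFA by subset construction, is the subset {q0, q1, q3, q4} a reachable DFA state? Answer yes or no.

Start state of the DFA: {q0}.
{q0} --a--> {q0, q1}  [new]
{q0} --b--> {q3}  [new]
{q0, q1} --a--> {q0, q1}  [seen]
{q0, q1} --b--> {q0, q1, q3}  [new]
{q3} --a--> ∅  [new]
{q3} --b--> {q1, q2, q3, q4}  [new]
{q0, q1, q3} --a--> {q0, q1}  [seen]
{q0, q1, q3} --b--> {q0, q1, q2, q3, q4}  [new]
∅ --a--> ∅  [seen]
∅ --b--> ∅  [seen]
{q1, q2, q3, q4} --a--> {q0, q2, q3}  [new]
{q1, q2, q3, q4} --b--> {q0, q1, q2, q3, q4}  [seen]
{q0, q1, q2, q3, q4} --a--> {q0, q1, q2, q3}  [new]
{q0, q1, q2, q3, q4} --b--> {q0, q1, q2, q3, q4}  [seen]
{q0, q2, q3} --a--> {q0, q1, q3}  [seen]
{q0, q2, q3} --b--> {q0, q1, q2, q3, q4}  [seen]
{q0, q1, q2, q3} --a--> {q0, q1, q3}  [seen]
{q0, q1, q2, q3} --b--> {q0, q1, q2, q3, q4}  [seen]
Reachable DFA states: {q0}, {q0, q1}, {q3}, {q0, q1, q3}, ∅, {q1, q2, q3, q4}, {q0, q1, q2, q3, q4}, {q0, q2, q3}, {q0, q1, q2, q3}.
{q0, q1, q3, q4} is not among them.

no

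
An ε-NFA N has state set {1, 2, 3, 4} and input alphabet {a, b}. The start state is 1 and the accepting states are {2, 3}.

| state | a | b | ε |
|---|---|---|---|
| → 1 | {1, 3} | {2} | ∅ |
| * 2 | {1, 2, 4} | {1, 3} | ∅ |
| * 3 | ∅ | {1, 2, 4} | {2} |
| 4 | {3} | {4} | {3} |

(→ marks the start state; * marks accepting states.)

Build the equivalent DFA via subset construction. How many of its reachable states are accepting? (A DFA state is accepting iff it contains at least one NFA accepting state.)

3

Start state of the DFA: {1} (ε-closure of the NFA start).
{1} --a--> {1, 2, 3}  [new]
{1} --b--> {2}  [new]
{1, 2, 3} --a--> {1, 2, 3, 4}  [new]
{1, 2, 3} --b--> {1, 2, 3, 4}  [seen]
{2} --a--> {1, 2, 3, 4}  [seen]
{2} --b--> {1, 2, 3}  [seen]
{1, 2, 3, 4} --a--> {1, 2, 3, 4}  [seen]
{1, 2, 3, 4} --b--> {1, 2, 3, 4}  [seen]
Reachable DFA states: {1}, {1, 2, 3}, {2}, {1, 2, 3, 4}.
Accepting DFA states (contain an NFA accepting state): {1, 2, 3}, {2}, {1, 2, 3, 4}.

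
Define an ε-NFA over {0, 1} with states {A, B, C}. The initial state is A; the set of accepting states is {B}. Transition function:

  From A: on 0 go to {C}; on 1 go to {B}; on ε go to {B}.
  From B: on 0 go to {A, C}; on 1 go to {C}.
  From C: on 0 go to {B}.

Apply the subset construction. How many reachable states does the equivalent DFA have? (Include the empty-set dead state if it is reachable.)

Start state of the DFA: {A, B} (ε-closure of the NFA start).
{A, B} --0--> {A, B, C}  [new]
{A, B} --1--> {B, C}  [new]
{A, B, C} --0--> {A, B, C}  [seen]
{A, B, C} --1--> {B, C}  [seen]
{B, C} --0--> {A, B, C}  [seen]
{B, C} --1--> {C}  [new]
{C} --0--> {B}  [new]
{C} --1--> ∅  [new]
{B} --0--> {A, B, C}  [seen]
{B} --1--> {C}  [seen]
∅ --0--> ∅  [seen]
∅ --1--> ∅  [seen]
Reachable DFA states: {A, B}, {A, B, C}, {B, C}, {C}, {B}, ∅.

6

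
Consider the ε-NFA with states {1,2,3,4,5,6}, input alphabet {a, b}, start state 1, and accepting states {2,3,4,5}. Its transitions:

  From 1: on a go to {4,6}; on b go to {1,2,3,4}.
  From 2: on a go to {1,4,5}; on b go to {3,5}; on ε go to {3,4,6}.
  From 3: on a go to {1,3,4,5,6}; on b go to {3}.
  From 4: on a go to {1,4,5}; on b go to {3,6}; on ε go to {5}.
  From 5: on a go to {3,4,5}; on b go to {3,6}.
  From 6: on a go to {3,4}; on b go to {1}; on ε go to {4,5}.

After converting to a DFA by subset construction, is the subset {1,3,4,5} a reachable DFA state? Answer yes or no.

Start state of the DFA: {1} (ε-closure of the NFA start).
{1} --a--> {4,5,6}  [new]
{1} --b--> {1,2,3,4,5,6}  [new]
{4,5,6} --a--> {1,3,4,5}  [new]
{4,5,6} --b--> {1,3,4,5,6}  [new]
{1,2,3,4,5,6} --a--> {1,3,4,5,6}  [seen]
{1,2,3,4,5,6} --b--> {1,2,3,4,5,6}  [seen]
{1,3,4,5} --a--> {1,3,4,5,6}  [seen]
{1,3,4,5} --b--> {1,2,3,4,5,6}  [seen]
{1,3,4,5,6} --a--> {1,3,4,5,6}  [seen]
{1,3,4,5,6} --b--> {1,2,3,4,5,6}  [seen]
Reachable DFA states: {1}, {4,5,6}, {1,2,3,4,5,6}, {1,3,4,5}, {1,3,4,5,6}.
{1,3,4,5} is among them.

yes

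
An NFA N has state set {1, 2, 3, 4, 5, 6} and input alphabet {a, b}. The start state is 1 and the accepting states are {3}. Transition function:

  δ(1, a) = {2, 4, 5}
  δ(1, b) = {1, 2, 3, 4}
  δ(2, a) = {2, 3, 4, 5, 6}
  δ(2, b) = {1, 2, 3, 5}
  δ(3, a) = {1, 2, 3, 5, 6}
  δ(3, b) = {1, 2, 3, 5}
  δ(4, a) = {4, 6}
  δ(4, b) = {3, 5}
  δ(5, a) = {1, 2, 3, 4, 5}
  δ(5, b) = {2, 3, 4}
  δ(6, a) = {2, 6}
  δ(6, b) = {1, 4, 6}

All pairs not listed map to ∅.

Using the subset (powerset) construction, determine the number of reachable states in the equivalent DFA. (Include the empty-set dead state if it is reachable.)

5

Start state of the DFA: {1}.
{1} --a--> {2, 4, 5}  [new]
{1} --b--> {1, 2, 3, 4}  [new]
{2, 4, 5} --a--> {1, 2, 3, 4, 5, 6}  [new]
{2, 4, 5} --b--> {1, 2, 3, 4, 5}  [new]
{1, 2, 3, 4} --a--> {1, 2, 3, 4, 5, 6}  [seen]
{1, 2, 3, 4} --b--> {1, 2, 3, 4, 5}  [seen]
{1, 2, 3, 4, 5, 6} --a--> {1, 2, 3, 4, 5, 6}  [seen]
{1, 2, 3, 4, 5, 6} --b--> {1, 2, 3, 4, 5, 6}  [seen]
{1, 2, 3, 4, 5} --a--> {1, 2, 3, 4, 5, 6}  [seen]
{1, 2, 3, 4, 5} --b--> {1, 2, 3, 4, 5}  [seen]
Reachable DFA states: {1}, {2, 4, 5}, {1, 2, 3, 4}, {1, 2, 3, 4, 5, 6}, {1, 2, 3, 4, 5}.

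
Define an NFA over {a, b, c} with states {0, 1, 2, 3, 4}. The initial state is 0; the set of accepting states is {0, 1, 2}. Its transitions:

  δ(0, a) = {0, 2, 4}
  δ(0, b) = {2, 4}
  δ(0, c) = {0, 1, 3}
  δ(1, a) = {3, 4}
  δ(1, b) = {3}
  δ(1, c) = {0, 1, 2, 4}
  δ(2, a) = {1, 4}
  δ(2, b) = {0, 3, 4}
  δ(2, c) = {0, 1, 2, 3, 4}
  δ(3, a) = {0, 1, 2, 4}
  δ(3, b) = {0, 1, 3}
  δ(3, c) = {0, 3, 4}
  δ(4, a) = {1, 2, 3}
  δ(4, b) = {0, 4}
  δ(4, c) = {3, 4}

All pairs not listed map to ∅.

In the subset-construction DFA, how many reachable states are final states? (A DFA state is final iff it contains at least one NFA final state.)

9

Start state of the DFA: {0}.
{0} --a--> {0, 2, 4}  [new]
{0} --b--> {2, 4}  [new]
{0} --c--> {0, 1, 3}  [new]
{0, 2, 4} --a--> {0, 1, 2, 3, 4}  [new]
{0, 2, 4} --b--> {0, 2, 3, 4}  [new]
{0, 2, 4} --c--> {0, 1, 2, 3, 4}  [seen]
{2, 4} --a--> {1, 2, 3, 4}  [new]
{2, 4} --b--> {0, 3, 4}  [new]
{2, 4} --c--> {0, 1, 2, 3, 4}  [seen]
{0, 1, 3} --a--> {0, 1, 2, 3, 4}  [seen]
{0, 1, 3} --b--> {0, 1, 2, 3, 4}  [seen]
{0, 1, 3} --c--> {0, 1, 2, 3, 4}  [seen]
{0, 1, 2, 3, 4} --a--> {0, 1, 2, 3, 4}  [seen]
{0, 1, 2, 3, 4} --b--> {0, 1, 2, 3, 4}  [seen]
{0, 1, 2, 3, 4} --c--> {0, 1, 2, 3, 4}  [seen]
{0, 2, 3, 4} --a--> {0, 1, 2, 3, 4}  [seen]
{0, 2, 3, 4} --b--> {0, 1, 2, 3, 4}  [seen]
{0, 2, 3, 4} --c--> {0, 1, 2, 3, 4}  [seen]
{1, 2, 3, 4} --a--> {0, 1, 2, 3, 4}  [seen]
{1, 2, 3, 4} --b--> {0, 1, 3, 4}  [new]
{1, 2, 3, 4} --c--> {0, 1, 2, 3, 4}  [seen]
{0, 3, 4} --a--> {0, 1, 2, 3, 4}  [seen]
{0, 3, 4} --b--> {0, 1, 2, 3, 4}  [seen]
{0, 3, 4} --c--> {0, 1, 3, 4}  [seen]
{0, 1, 3, 4} --a--> {0, 1, 2, 3, 4}  [seen]
{0, 1, 3, 4} --b--> {0, 1, 2, 3, 4}  [seen]
{0, 1, 3, 4} --c--> {0, 1, 2, 3, 4}  [seen]
Reachable DFA states: {0}, {0, 2, 4}, {2, 4}, {0, 1, 3}, {0, 1, 2, 3, 4}, {0, 2, 3, 4}, {1, 2, 3, 4}, {0, 3, 4}, {0, 1, 3, 4}.
Accepting DFA states (contain an NFA accepting state): {0}, {0, 2, 4}, {2, 4}, {0, 1, 3}, {0, 1, 2, 3, 4}, {0, 2, 3, 4}, {1, 2, 3, 4}, {0, 3, 4}, {0, 1, 3, 4}.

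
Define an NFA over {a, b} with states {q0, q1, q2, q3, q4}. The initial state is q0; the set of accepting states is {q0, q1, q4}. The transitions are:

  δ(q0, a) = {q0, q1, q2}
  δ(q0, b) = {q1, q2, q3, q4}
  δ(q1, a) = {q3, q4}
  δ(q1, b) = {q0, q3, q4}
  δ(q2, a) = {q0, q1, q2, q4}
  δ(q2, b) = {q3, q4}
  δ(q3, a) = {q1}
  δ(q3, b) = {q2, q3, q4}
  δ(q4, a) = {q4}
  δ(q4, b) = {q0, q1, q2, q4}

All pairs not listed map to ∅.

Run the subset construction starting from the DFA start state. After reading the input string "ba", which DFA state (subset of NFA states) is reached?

Start: {q0}.
δ(q0,b) = {q1, q2, q3, q4}.
Union: {q1, q2, q3, q4}.
After b: {q1, q2, q3, q4}.
δ(q1,a) = {q3, q4}; δ(q2,a) = {q0, q1, q2, q4}; δ(q3,a) = {q1}; δ(q4,a) = {q4}.
Union: {q0, q1, q2, q3, q4}.
After a: {q0, q1, q2, q3, q4}.

{q0, q1, q2, q3, q4}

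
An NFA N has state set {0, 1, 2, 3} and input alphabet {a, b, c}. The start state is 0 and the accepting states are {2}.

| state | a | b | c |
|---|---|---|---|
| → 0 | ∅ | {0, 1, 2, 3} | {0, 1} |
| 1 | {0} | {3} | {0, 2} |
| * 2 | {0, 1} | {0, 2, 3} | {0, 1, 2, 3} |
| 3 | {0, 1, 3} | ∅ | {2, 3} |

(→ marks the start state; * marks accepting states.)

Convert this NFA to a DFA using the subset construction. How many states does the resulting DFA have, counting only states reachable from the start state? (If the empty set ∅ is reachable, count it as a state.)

Start state of the DFA: {0}.
{0} --a--> ∅  [new]
{0} --b--> {0, 1, 2, 3}  [new]
{0} --c--> {0, 1}  [new]
∅ --a--> ∅  [seen]
∅ --b--> ∅  [seen]
∅ --c--> ∅  [seen]
{0, 1, 2, 3} --a--> {0, 1, 3}  [new]
{0, 1, 2, 3} --b--> {0, 1, 2, 3}  [seen]
{0, 1, 2, 3} --c--> {0, 1, 2, 3}  [seen]
{0, 1} --a--> {0}  [seen]
{0, 1} --b--> {0, 1, 2, 3}  [seen]
{0, 1} --c--> {0, 1, 2}  [new]
{0, 1, 3} --a--> {0, 1, 3}  [seen]
{0, 1, 3} --b--> {0, 1, 2, 3}  [seen]
{0, 1, 3} --c--> {0, 1, 2, 3}  [seen]
{0, 1, 2} --a--> {0, 1}  [seen]
{0, 1, 2} --b--> {0, 1, 2, 3}  [seen]
{0, 1, 2} --c--> {0, 1, 2, 3}  [seen]
Reachable DFA states: {0}, ∅, {0, 1, 2, 3}, {0, 1}, {0, 1, 3}, {0, 1, 2}.

6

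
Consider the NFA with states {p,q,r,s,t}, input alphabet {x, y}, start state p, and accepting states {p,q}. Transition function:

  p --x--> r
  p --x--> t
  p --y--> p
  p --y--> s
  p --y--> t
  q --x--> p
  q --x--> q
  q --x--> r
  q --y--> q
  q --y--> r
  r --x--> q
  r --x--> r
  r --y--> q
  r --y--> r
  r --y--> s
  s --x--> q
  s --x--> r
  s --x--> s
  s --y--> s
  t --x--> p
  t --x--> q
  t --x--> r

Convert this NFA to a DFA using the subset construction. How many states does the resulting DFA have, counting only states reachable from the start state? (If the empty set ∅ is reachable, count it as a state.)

Start state of the DFA: {p}.
{p} --x--> {r,t}  [new]
{p} --y--> {p,s,t}  [new]
{r,t} --x--> {p,q,r}  [new]
{r,t} --y--> {q,r,s}  [new]
{p,s,t} --x--> {p,q,r,s,t}  [new]
{p,s,t} --y--> {p,s,t}  [seen]
{p,q,r} --x--> {p,q,r,t}  [new]
{p,q,r} --y--> {p,q,r,s,t}  [seen]
{q,r,s} --x--> {p,q,r,s}  [new]
{q,r,s} --y--> {q,r,s}  [seen]
{p,q,r,s,t} --x--> {p,q,r,s,t}  [seen]
{p,q,r,s,t} --y--> {p,q,r,s,t}  [seen]
{p,q,r,t} --x--> {p,q,r,t}  [seen]
{p,q,r,t} --y--> {p,q,r,s,t}  [seen]
{p,q,r,s} --x--> {p,q,r,s,t}  [seen]
{p,q,r,s} --y--> {p,q,r,s,t}  [seen]
Reachable DFA states: {p}, {r,t}, {p,s,t}, {p,q,r}, {q,r,s}, {p,q,r,s,t}, {p,q,r,t}, {p,q,r,s}.

8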